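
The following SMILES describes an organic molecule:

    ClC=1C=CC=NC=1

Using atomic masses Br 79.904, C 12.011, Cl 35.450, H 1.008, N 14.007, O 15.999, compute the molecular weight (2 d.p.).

First, the molecular formula is C5H4ClN (counting implicit H from valence).
  C: 5 × 12.011 = 60.055
  Cl: 1 × 35.450 = 35.450
  H: 4 × 1.008 = 4.032
  N: 1 × 14.007 = 14.007
Sum: 5×12.011 + 1×35.450 + 4×1.008 + 1×14.007 = 113.544 → 113.54 g/mol.

113.54 g/mol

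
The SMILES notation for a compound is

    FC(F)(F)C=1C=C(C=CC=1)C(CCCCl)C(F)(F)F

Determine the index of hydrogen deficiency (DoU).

4

Degree of unsaturation = (number of rings) + (number of π bonds).
Ring closures in the SMILES: 1.
π bonds: 3 double bonds (each 1 DoU) → 3 DoU from unsaturation.
Total DoU = 1 + 3 = 4.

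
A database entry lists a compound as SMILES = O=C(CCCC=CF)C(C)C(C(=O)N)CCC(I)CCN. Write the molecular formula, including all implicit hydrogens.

C15H26FIN2O2

Walk through each heavy atom and fill implicit hydrogens from standard valence (C 4, N 3, O 2, S 2, halogen 1):
  atom 1: O, bond orders sum to 2 (valence 2) → 0 H
  atom 2: C, bond orders sum to 4 (valence 4) → 0 H
  atom 3: C, bond orders sum to 2 (valence 4) → 2 H
  atom 4: C, bond orders sum to 2 (valence 4) → 2 H
  atom 5: C, bond orders sum to 2 (valence 4) → 2 H
  atom 6: C, bond orders sum to 3 (valence 4) → 1 H
  atom 7: C, bond orders sum to 3 (valence 4) → 1 H
  atom 8: F (halogen, monovalent) → 0 H
  atom 9: C, bond orders sum to 3 (valence 4) → 1 H
  atom 10: C, bond orders sum to 1 (valence 4) → 3 H
  atom 11: C, bond orders sum to 3 (valence 4) → 1 H
  atom 12: C, bond orders sum to 4 (valence 4) → 0 H
  atom 13: O, bond orders sum to 2 (valence 2) → 0 H
  atom 14: N, bond orders sum to 1 (valence 3) → 2 H
  atom 15: C, bond orders sum to 2 (valence 4) → 2 H
  atom 16: C, bond orders sum to 2 (valence 4) → 2 H
  atom 17: C, bond orders sum to 3 (valence 4) → 1 H
  atom 18: I (halogen, monovalent) → 0 H
  atom 19: C, bond orders sum to 2 (valence 4) → 2 H
  atom 20: C, bond orders sum to 2 (valence 4) → 2 H
  atom 21: N, bond orders sum to 1 (valence 3) → 2 H
Totals → C:15, H:26, F:1, I:1, N:2, O:2.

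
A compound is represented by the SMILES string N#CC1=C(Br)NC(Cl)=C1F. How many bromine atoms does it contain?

Scan the SMILES for Br atoms (remember two-letter symbols like Cl and Br are single atoms).
Bromine count: 1.

1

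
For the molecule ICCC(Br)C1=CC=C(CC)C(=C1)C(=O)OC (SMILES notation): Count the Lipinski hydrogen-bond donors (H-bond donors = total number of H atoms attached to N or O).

Donors: find every N or O and count the H atoms it carries.
  atom 15 (O): bond orders sum to 2 → 0 H
  atom 16 (O): bond orders sum to 2 → 0 H
Lipinski HBD = 0.

0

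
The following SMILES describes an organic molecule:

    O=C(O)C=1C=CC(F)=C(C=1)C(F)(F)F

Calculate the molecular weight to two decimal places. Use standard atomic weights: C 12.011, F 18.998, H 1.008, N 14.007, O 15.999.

208.11 g/mol

First, the molecular formula is C8H4F4O2 (counting implicit H from valence).
  C: 8 × 12.011 = 96.088
  F: 4 × 18.998 = 75.992
  H: 4 × 1.008 = 4.032
  O: 2 × 15.999 = 31.998
Sum: 8×12.011 + 4×18.998 + 4×1.008 + 2×15.999 = 208.110 → 208.11 g/mol.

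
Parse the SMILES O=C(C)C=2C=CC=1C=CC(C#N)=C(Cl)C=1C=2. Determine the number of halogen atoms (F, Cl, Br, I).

Halogen atoms appear at heavy-atom position 14 (1×Cl).
Other groups present: 1 ketone, 1 nitrile.
Halogen count: 1.

1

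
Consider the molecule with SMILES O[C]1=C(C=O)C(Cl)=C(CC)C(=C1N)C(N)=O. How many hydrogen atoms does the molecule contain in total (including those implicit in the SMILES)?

11

Walk through each heavy atom and fill implicit hydrogens from standard valence (C 4, N 3, O 2, S 2, halogen 1):
  atom 1: O, bond orders sum to 1 (valence 2) → 1 H
  atom 2: C with explicit H count 0
  atom 3: C, bond orders sum to 4 (valence 4) → 0 H
  atom 4: C, bond orders sum to 3 (valence 4) → 1 H
  atom 5: O, bond orders sum to 2 (valence 2) → 0 H
  atom 6: C, bond orders sum to 4 (valence 4) → 0 H
  atom 7: Cl (halogen, monovalent) → 0 H
  atom 8: C, bond orders sum to 4 (valence 4) → 0 H
  atom 9: C, bond orders sum to 2 (valence 4) → 2 H
  atom 10: C, bond orders sum to 1 (valence 4) → 3 H
  atom 11: C, bond orders sum to 4 (valence 4) → 0 H
  atom 12: C, bond orders sum to 4 (valence 4) → 0 H
  atom 13: N, bond orders sum to 1 (valence 3) → 2 H
  atom 14: C, bond orders sum to 4 (valence 4) → 0 H
  atom 15: N, bond orders sum to 1 (valence 3) → 2 H
  atom 16: O, bond orders sum to 2 (valence 2) → 0 H
Total hydrogens: 11.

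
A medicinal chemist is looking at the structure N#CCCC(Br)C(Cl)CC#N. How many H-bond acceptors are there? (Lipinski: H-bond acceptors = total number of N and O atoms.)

2

N atoms: 2; O atoms: 0.
Lipinski HBA = 2 + 0 = 2.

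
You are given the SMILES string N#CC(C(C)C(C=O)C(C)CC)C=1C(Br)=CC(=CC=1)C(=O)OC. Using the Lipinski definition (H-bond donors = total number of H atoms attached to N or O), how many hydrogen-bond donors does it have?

Donors: find every N or O and count the H atoms it carries.
  atom 1 (N): bond orders sum to 3 → 0 H
  atom 8 (O): bond orders sum to 2 → 0 H
  atom 21 (O): bond orders sum to 2 → 0 H
  atom 22 (O): bond orders sum to 2 → 0 H
Lipinski HBD = 0.

0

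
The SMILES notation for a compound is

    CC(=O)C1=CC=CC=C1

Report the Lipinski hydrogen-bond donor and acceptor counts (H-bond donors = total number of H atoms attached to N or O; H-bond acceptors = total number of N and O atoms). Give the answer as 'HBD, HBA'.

Donors: find every N or O and count the H atoms it carries.
  atom 3 (O): bond orders sum to 2 → 0 H
Lipinski HBD = 0.
Acceptors: N atoms = 0, O atoms = 1 → HBA = 1.

0, 1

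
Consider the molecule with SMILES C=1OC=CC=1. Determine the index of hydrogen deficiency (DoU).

Degree of unsaturation = (number of rings) + (number of π bonds).
Ring closures in the SMILES: 1.
π bonds: 2 double bonds (each 1 DoU) → 2 DoU from unsaturation.
Total DoU = 1 + 2 = 3.

3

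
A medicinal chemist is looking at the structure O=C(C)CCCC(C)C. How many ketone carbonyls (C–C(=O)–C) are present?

1

The ketone motif appears at heavy-atom position 2 in the SMILES.
Ketone count: 1.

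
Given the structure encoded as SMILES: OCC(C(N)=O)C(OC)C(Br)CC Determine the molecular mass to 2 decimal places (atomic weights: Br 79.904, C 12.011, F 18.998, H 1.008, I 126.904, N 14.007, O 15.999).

254.12 g/mol

First, the molecular formula is C8H16BrNO3 (counting implicit H from valence).
  Br: 1 × 79.904 = 79.904
  C: 8 × 12.011 = 96.088
  H: 16 × 1.008 = 16.128
  N: 1 × 14.007 = 14.007
  O: 3 × 15.999 = 47.997
Sum: 1×79.904 + 8×12.011 + 16×1.008 + 1×14.007 + 3×15.999 = 254.124 → 254.12 g/mol.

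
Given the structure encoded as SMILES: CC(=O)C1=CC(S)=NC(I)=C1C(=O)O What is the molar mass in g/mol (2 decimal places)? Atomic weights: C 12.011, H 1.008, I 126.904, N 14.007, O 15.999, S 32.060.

323.10 g/mol

First, the molecular formula is C8H6INO3S (counting implicit H from valence).
  C: 8 × 12.011 = 96.088
  H: 6 × 1.008 = 6.048
  I: 1 × 126.904 = 126.904
  N: 1 × 14.007 = 14.007
  O: 3 × 15.999 = 47.997
  S: 1 × 32.060 = 32.060
Sum: 8×12.011 + 6×1.008 + 1×126.904 + 1×14.007 + 3×15.999 + 1×32.060 = 323.104 → 323.10 g/mol.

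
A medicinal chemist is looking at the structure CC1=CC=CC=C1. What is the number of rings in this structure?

In SMILES, each pair of matching ring-closure digits denotes one ring-closing bond; the number of such bonds equals the number of independent rings.
Ring-closure bonds here: 1.

1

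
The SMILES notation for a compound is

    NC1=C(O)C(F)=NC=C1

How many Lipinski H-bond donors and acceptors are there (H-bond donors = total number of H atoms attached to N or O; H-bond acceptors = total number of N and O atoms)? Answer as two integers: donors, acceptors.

Donors: find every N or O and count the H atoms it carries.
  atom 1 (N): bond orders sum to 1 → 2 H
  atom 4 (O): bond orders sum to 1 → 1 H
  atom 7 (N): bond orders sum to 3 → 0 H
Lipinski HBD = 3.
Acceptors: N atoms = 2, O atoms = 1 → HBA = 3.

3, 3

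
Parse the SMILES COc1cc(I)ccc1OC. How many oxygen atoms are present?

Scan the SMILES for O atoms (remember two-letter symbols like Cl and Br are single atoms).
Oxygen count: 2.

2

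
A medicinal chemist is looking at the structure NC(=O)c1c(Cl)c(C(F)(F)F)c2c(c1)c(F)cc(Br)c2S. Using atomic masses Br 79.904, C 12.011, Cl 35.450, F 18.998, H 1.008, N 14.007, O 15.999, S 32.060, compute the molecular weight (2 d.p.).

First, the molecular formula is C12H5BrClF4NOS (counting implicit H from valence).
  Br: 1 × 79.904 = 79.904
  C: 12 × 12.011 = 144.132
  Cl: 1 × 35.450 = 35.450
  F: 4 × 18.998 = 75.992
  H: 5 × 1.008 = 5.040
  N: 1 × 14.007 = 14.007
  O: 1 × 15.999 = 15.999
  S: 1 × 32.060 = 32.060
Sum: 1×79.904 + 12×12.011 + 1×35.450 + 4×18.998 + 5×1.008 + 1×14.007 + 1×15.999 + 1×32.060 = 402.584 → 402.58 g/mol.

402.58 g/mol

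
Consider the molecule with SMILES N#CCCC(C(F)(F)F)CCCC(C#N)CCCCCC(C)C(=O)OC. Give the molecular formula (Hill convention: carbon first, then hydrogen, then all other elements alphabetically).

C19H29F3N2O2

Walk through each heavy atom and fill implicit hydrogens from standard valence (C 4, N 3, O 2, S 2, halogen 1):
  atom 1: N, bond orders sum to 3 (valence 3) → 0 H
  atom 2: C, bond orders sum to 4 (valence 4) → 0 H
  atom 3: C, bond orders sum to 2 (valence 4) → 2 H
  atom 4: C, bond orders sum to 2 (valence 4) → 2 H
  atom 5: C, bond orders sum to 3 (valence 4) → 1 H
  atom 6: C, bond orders sum to 4 (valence 4) → 0 H
  atom 7: F (halogen, monovalent) → 0 H
  atom 8: F (halogen, monovalent) → 0 H
  atom 9: F (halogen, monovalent) → 0 H
  atom 10: C, bond orders sum to 2 (valence 4) → 2 H
  atom 11: C, bond orders sum to 2 (valence 4) → 2 H
  atom 12: C, bond orders sum to 2 (valence 4) → 2 H
  atom 13: C, bond orders sum to 3 (valence 4) → 1 H
  atom 14: C, bond orders sum to 4 (valence 4) → 0 H
  atom 15: N, bond orders sum to 3 (valence 3) → 0 H
  atom 16: C, bond orders sum to 2 (valence 4) → 2 H
  atom 17: C, bond orders sum to 2 (valence 4) → 2 H
  atom 18: C, bond orders sum to 2 (valence 4) → 2 H
  atom 19: C, bond orders sum to 2 (valence 4) → 2 H
  atom 20: C, bond orders sum to 2 (valence 4) → 2 H
  atom 21: C, bond orders sum to 3 (valence 4) → 1 H
  atom 22: C, bond orders sum to 1 (valence 4) → 3 H
  atom 23: C, bond orders sum to 4 (valence 4) → 0 H
  atom 24: O, bond orders sum to 2 (valence 2) → 0 H
  atom 25: O, bond orders sum to 2 (valence 2) → 0 H
  atom 26: C, bond orders sum to 1 (valence 4) → 3 H
Totals → C:19, H:29, F:3, N:2, O:2.
In Hill order: C19H29F3N2O2.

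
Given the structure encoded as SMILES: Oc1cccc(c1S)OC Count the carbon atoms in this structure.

Count every carbon token in the SMILES (each C, including those in ring-closure positions and inside branches).
Carbon count: 7.

7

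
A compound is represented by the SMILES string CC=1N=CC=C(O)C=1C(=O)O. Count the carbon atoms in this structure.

Count every carbon token in the SMILES (each C, including those in ring-closure positions and inside branches).
Carbon count: 7.

7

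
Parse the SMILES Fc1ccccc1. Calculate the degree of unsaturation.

Molecular formula: C6H5F.
DoU = (2C + 2 + N − H − X) / 2, where X is the halogen count and O/S are ignored.
    = (2·6 + 2 + 0 − 5 − 1) / 2 = 8 / 2 = 4.

4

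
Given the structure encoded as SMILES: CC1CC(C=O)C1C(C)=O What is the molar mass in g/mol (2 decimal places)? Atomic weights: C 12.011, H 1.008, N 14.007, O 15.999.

140.18 g/mol

First, the molecular formula is C8H12O2 (counting implicit H from valence).
  C: 8 × 12.011 = 96.088
  H: 12 × 1.008 = 12.096
  O: 2 × 15.999 = 31.998
Sum: 8×12.011 + 12×1.008 + 2×15.999 = 140.182 → 140.18 g/mol.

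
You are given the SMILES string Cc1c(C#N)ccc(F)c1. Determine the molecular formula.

Walk through each heavy atom and fill implicit hydrogens from standard valence (C 4, N 3, O 2, S 2, halogen 1); for lowercase aromatic atoms, an aromatic c carries 1 H when it has two neighbours and 0 H with three, and aromatic n carries 0 H:
  atom 1: C, bond orders sum to 1 (valence 4) → 3 H
  atom 2: aromatic c, 3 neighbours → 0 H
  atom 3: aromatic c, 3 neighbours → 0 H
  atom 4: C, bond orders sum to 4 (valence 4) → 0 H
  atom 5: N, bond orders sum to 3 (valence 3) → 0 H
  atom 6: aromatic c, 2 neighbours → 1 H
  atom 7: aromatic c, 2 neighbours → 1 H
  atom 8: aromatic c, 3 neighbours → 0 H
  atom 9: F (halogen, monovalent) → 0 H
  atom 10: aromatic c, 2 neighbours → 1 H
Totals → C:8, H:6, F:1, N:1.

C8H6FN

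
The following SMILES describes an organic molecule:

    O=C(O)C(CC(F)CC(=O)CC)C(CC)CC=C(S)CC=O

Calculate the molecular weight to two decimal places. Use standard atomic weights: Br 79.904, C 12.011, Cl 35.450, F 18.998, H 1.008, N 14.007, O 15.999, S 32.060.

First, the molecular formula is C16H25FO4S (counting implicit H from valence).
  C: 16 × 12.011 = 192.176
  F: 1 × 18.998 = 18.998
  H: 25 × 1.008 = 25.200
  O: 4 × 15.999 = 63.996
  S: 1 × 32.060 = 32.060
Sum: 16×12.011 + 1×18.998 + 25×1.008 + 4×15.999 + 1×32.060 = 332.430 → 332.43 g/mol.

332.43 g/mol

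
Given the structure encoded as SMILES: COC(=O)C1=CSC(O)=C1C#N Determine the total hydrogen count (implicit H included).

Walk through each heavy atom and fill implicit hydrogens from standard valence (C 4, N 3, O 2, S 2, halogen 1):
  atom 1: C, bond orders sum to 1 (valence 4) → 3 H
  atom 2: O, bond orders sum to 2 (valence 2) → 0 H
  atom 3: C, bond orders sum to 4 (valence 4) → 0 H
  atom 4: O, bond orders sum to 2 (valence 2) → 0 H
  atom 5: C, bond orders sum to 4 (valence 4) → 0 H
  atom 6: C, bond orders sum to 3 (valence 4) → 1 H
  atom 7: S, bond orders sum to 2 (valence 2) → 0 H
  atom 8: C, bond orders sum to 4 (valence 4) → 0 H
  atom 9: O, bond orders sum to 1 (valence 2) → 1 H
  atom 10: C, bond orders sum to 4 (valence 4) → 0 H
  atom 11: C, bond orders sum to 4 (valence 4) → 0 H
  atom 12: N, bond orders sum to 3 (valence 3) → 0 H
Total hydrogens: 5.

5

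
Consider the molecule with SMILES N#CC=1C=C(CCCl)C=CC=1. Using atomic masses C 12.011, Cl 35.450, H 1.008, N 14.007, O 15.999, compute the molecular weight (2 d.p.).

First, the molecular formula is C9H8ClN (counting implicit H from valence).
  C: 9 × 12.011 = 108.099
  Cl: 1 × 35.450 = 35.450
  H: 8 × 1.008 = 8.064
  N: 1 × 14.007 = 14.007
Sum: 9×12.011 + 1×35.450 + 8×1.008 + 1×14.007 = 165.620 → 165.62 g/mol.

165.62 g/mol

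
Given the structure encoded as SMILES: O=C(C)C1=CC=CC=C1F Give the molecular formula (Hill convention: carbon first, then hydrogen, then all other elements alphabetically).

C8H7FO

Walk through each heavy atom and fill implicit hydrogens from standard valence (C 4, N 3, O 2, S 2, halogen 1):
  atom 1: O, bond orders sum to 2 (valence 2) → 0 H
  atom 2: C, bond orders sum to 4 (valence 4) → 0 H
  atom 3: C, bond orders sum to 1 (valence 4) → 3 H
  atom 4: C, bond orders sum to 4 (valence 4) → 0 H
  atom 5: C, bond orders sum to 3 (valence 4) → 1 H
  atom 6: C, bond orders sum to 3 (valence 4) → 1 H
  atom 7: C, bond orders sum to 3 (valence 4) → 1 H
  atom 8: C, bond orders sum to 3 (valence 4) → 1 H
  atom 9: C, bond orders sum to 4 (valence 4) → 0 H
  atom 10: F (halogen, monovalent) → 0 H
Totals → C:8, H:7, F:1, O:1.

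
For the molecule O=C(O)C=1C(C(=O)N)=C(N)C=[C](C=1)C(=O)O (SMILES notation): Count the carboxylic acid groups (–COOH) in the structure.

2

The carboxylic acid motif appears at heavy-atom positions 2, 14 in the SMILES.
Other groups present: 1 amide, 1 primary amine.
Carboxylic acid count: 2.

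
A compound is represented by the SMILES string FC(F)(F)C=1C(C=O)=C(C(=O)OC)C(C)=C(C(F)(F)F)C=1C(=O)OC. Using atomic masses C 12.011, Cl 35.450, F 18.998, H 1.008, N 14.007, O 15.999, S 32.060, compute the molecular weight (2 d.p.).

372.22 g/mol

First, the molecular formula is C14H10F6O5 (counting implicit H from valence).
  C: 14 × 12.011 = 168.154
  F: 6 × 18.998 = 113.988
  H: 10 × 1.008 = 10.080
  O: 5 × 15.999 = 79.995
Sum: 14×12.011 + 6×18.998 + 10×1.008 + 5×15.999 = 372.217 → 372.22 g/mol.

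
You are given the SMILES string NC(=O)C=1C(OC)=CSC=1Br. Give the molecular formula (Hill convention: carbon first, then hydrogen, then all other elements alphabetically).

C6H6BrNO2S

Walk through each heavy atom and fill implicit hydrogens from standard valence (C 4, N 3, O 2, S 2, halogen 1):
  atom 1: N, bond orders sum to 1 (valence 3) → 2 H
  atom 2: C, bond orders sum to 4 (valence 4) → 0 H
  atom 3: O, bond orders sum to 2 (valence 2) → 0 H
  atom 4: C, bond orders sum to 4 (valence 4) → 0 H
  atom 5: C, bond orders sum to 4 (valence 4) → 0 H
  atom 6: O, bond orders sum to 2 (valence 2) → 0 H
  atom 7: C, bond orders sum to 1 (valence 4) → 3 H
  atom 8: C, bond orders sum to 3 (valence 4) → 1 H
  atom 9: S, bond orders sum to 2 (valence 2) → 0 H
  atom 10: C, bond orders sum to 4 (valence 4) → 0 H
  atom 11: Br (halogen, monovalent) → 0 H
Totals → C:6, H:6, Br:1, N:1, O:2, S:1.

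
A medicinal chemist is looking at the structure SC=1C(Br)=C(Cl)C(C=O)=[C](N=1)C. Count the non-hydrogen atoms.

12

Every atom symbol written in the SMILES (organic subset) is one heavy atom; implicit H are not written.
Heavy atoms by element → Br:1, C:7, Cl:1, N:1, O:1, S:1.
Total: 12.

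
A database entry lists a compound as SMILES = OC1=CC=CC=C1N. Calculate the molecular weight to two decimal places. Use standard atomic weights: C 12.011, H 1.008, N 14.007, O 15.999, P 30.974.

First, the molecular formula is C6H7NO (counting implicit H from valence).
  C: 6 × 12.011 = 72.066
  H: 7 × 1.008 = 7.056
  N: 1 × 14.007 = 14.007
  O: 1 × 15.999 = 15.999
Sum: 6×12.011 + 7×1.008 + 1×14.007 + 1×15.999 = 109.128 → 109.13 g/mol.

109.13 g/mol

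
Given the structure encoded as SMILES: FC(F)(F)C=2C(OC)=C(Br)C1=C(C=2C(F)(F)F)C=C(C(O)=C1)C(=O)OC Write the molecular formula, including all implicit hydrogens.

C15H9BrF6O4

Walk through each heavy atom and fill implicit hydrogens from standard valence (C 4, N 3, O 2, S 2, halogen 1):
  atom 1: F (halogen, monovalent) → 0 H
  atom 2: C, bond orders sum to 4 (valence 4) → 0 H
  atom 3: F (halogen, monovalent) → 0 H
  atom 4: F (halogen, monovalent) → 0 H
  atom 5: C, bond orders sum to 4 (valence 4) → 0 H
  atom 6: C, bond orders sum to 4 (valence 4) → 0 H
  atom 7: O, bond orders sum to 2 (valence 2) → 0 H
  atom 8: C, bond orders sum to 1 (valence 4) → 3 H
  atom 9: C, bond orders sum to 4 (valence 4) → 0 H
  atom 10: Br (halogen, monovalent) → 0 H
  atom 11: C, bond orders sum to 4 (valence 4) → 0 H
  atom 12: C, bond orders sum to 4 (valence 4) → 0 H
  atom 13: C, bond orders sum to 4 (valence 4) → 0 H
  atom 14: C, bond orders sum to 4 (valence 4) → 0 H
  atom 15: F (halogen, monovalent) → 0 H
  atom 16: F (halogen, monovalent) → 0 H
  atom 17: F (halogen, monovalent) → 0 H
  atom 18: C, bond orders sum to 3 (valence 4) → 1 H
  atom 19: C, bond orders sum to 4 (valence 4) → 0 H
  atom 20: C, bond orders sum to 4 (valence 4) → 0 H
  atom 21: O, bond orders sum to 1 (valence 2) → 1 H
  atom 22: C, bond orders sum to 3 (valence 4) → 1 H
  atom 23: C, bond orders sum to 4 (valence 4) → 0 H
  atom 24: O, bond orders sum to 2 (valence 2) → 0 H
  atom 25: O, bond orders sum to 2 (valence 2) → 0 H
  atom 26: C, bond orders sum to 1 (valence 4) → 3 H
Totals → C:15, H:9, Br:1, F:6, O:4.
In Hill order: C15H9BrF6O4.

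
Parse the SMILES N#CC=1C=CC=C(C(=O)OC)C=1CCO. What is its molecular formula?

Walk through each heavy atom and fill implicit hydrogens from standard valence (C 4, N 3, O 2, S 2, halogen 1):
  atom 1: N, bond orders sum to 3 (valence 3) → 0 H
  atom 2: C, bond orders sum to 4 (valence 4) → 0 H
  atom 3: C, bond orders sum to 4 (valence 4) → 0 H
  atom 4: C, bond orders sum to 3 (valence 4) → 1 H
  atom 5: C, bond orders sum to 3 (valence 4) → 1 H
  atom 6: C, bond orders sum to 3 (valence 4) → 1 H
  atom 7: C, bond orders sum to 4 (valence 4) → 0 H
  atom 8: C, bond orders sum to 4 (valence 4) → 0 H
  atom 9: O, bond orders sum to 2 (valence 2) → 0 H
  atom 10: O, bond orders sum to 2 (valence 2) → 0 H
  atom 11: C, bond orders sum to 1 (valence 4) → 3 H
  atom 12: C, bond orders sum to 4 (valence 4) → 0 H
  atom 13: C, bond orders sum to 2 (valence 4) → 2 H
  atom 14: C, bond orders sum to 2 (valence 4) → 2 H
  atom 15: O, bond orders sum to 1 (valence 2) → 1 H
Totals → C:11, H:11, N:1, O:3.
In Hill order: C11H11NO3.

C11H11NO3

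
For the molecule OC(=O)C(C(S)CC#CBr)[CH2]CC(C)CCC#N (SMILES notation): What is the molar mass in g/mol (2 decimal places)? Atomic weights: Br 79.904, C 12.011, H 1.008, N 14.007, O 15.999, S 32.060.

332.26 g/mol

First, the molecular formula is C13H18BrNO2S (counting implicit H from valence).
  Br: 1 × 79.904 = 79.904
  C: 13 × 12.011 = 156.143
  H: 18 × 1.008 = 18.144
  N: 1 × 14.007 = 14.007
  O: 2 × 15.999 = 31.998
  S: 1 × 32.060 = 32.060
Sum: 1×79.904 + 13×12.011 + 18×1.008 + 1×14.007 + 2×15.999 + 1×32.060 = 332.256 → 332.26 g/mol.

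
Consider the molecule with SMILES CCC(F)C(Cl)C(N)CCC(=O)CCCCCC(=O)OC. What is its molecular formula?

Walk through each heavy atom and fill implicit hydrogens from standard valence (C 4, N 3, O 2, S 2, halogen 1):
  atom 1: C, bond orders sum to 1 (valence 4) → 3 H
  atom 2: C, bond orders sum to 2 (valence 4) → 2 H
  atom 3: C, bond orders sum to 3 (valence 4) → 1 H
  atom 4: F (halogen, monovalent) → 0 H
  atom 5: C, bond orders sum to 3 (valence 4) → 1 H
  atom 6: Cl (halogen, monovalent) → 0 H
  atom 7: C, bond orders sum to 3 (valence 4) → 1 H
  atom 8: N, bond orders sum to 1 (valence 3) → 2 H
  atom 9: C, bond orders sum to 2 (valence 4) → 2 H
  atom 10: C, bond orders sum to 2 (valence 4) → 2 H
  atom 11: C, bond orders sum to 4 (valence 4) → 0 H
  atom 12: O, bond orders sum to 2 (valence 2) → 0 H
  atom 13: C, bond orders sum to 2 (valence 4) → 2 H
  atom 14: C, bond orders sum to 2 (valence 4) → 2 H
  atom 15: C, bond orders sum to 2 (valence 4) → 2 H
  atom 16: C, bond orders sum to 2 (valence 4) → 2 H
  atom 17: C, bond orders sum to 2 (valence 4) → 2 H
  atom 18: C, bond orders sum to 4 (valence 4) → 0 H
  atom 19: O, bond orders sum to 2 (valence 2) → 0 H
  atom 20: O, bond orders sum to 2 (valence 2) → 0 H
  atom 21: C, bond orders sum to 1 (valence 4) → 3 H
Totals → C:15, H:27, Cl:1, F:1, N:1, O:3.

C15H27ClFNO3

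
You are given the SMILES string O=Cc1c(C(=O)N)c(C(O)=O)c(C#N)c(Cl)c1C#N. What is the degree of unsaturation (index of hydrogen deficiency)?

Molecular formula: C11H4ClN3O4.
DoU = (2C + 2 + N − H − X) / 2, where X is the halogen count and O/S are ignored.
    = (2·11 + 2 + 3 − 4 − 1) / 2 = 22 / 2 = 11.

11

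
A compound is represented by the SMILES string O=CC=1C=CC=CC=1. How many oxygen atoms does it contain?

1

Scan the SMILES for O atoms (remember two-letter symbols like Cl and Br are single atoms).
Oxygen count: 1.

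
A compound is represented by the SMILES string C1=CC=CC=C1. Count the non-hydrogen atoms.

Every atom symbol written in the SMILES (organic subset) is one heavy atom; implicit H are not written.
Heavy atoms by element → C:6.
Total: 6.

6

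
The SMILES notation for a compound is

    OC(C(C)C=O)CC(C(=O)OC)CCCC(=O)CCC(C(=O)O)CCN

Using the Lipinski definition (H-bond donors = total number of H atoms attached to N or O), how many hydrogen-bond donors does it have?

4

Donors: find every N or O and count the H atoms it carries.
  atom 1 (O): bond orders sum to 1 → 1 H
  atom 6 (O): bond orders sum to 2 → 0 H
  atom 10 (O): bond orders sum to 2 → 0 H
  atom 11 (O): bond orders sum to 2 → 0 H
  atom 17 (O): bond orders sum to 2 → 0 H
  atom 22 (O): bond orders sum to 2 → 0 H
  atom 23 (O): bond orders sum to 1 → 1 H
  atom 26 (N): bond orders sum to 1 → 2 H
Lipinski HBD = 4.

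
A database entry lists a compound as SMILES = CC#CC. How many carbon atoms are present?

4

Count every carbon token in the SMILES (each C, including those in ring-closure positions and inside branches).
Carbon count: 4.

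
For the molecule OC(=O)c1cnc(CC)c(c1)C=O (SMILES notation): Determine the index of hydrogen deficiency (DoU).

Molecular formula: C9H9NO3.
DoU = (2C + 2 + N − H − X) / 2, where X is the halogen count and O/S are ignored.
    = (2·9 + 2 + 1 − 9 − 0) / 2 = 12 / 2 = 6.

6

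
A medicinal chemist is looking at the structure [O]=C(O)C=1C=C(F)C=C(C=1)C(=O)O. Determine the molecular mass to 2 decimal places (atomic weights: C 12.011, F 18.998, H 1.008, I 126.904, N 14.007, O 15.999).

184.12 g/mol

First, the molecular formula is C8H5FO4 (counting implicit H from valence).
  C: 8 × 12.011 = 96.088
  F: 1 × 18.998 = 18.998
  H: 5 × 1.008 = 5.040
  O: 4 × 15.999 = 63.996
Sum: 8×12.011 + 1×18.998 + 5×1.008 + 4×15.999 = 184.122 → 184.12 g/mol.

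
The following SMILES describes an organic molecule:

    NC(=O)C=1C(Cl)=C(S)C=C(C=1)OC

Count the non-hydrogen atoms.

13

Every atom symbol written in the SMILES (organic subset) is one heavy atom; implicit H are not written.
Heavy atoms by element → C:8, Cl:1, N:1, O:2, S:1.
Total: 13.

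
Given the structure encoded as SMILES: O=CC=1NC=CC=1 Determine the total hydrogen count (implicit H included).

Walk through each heavy atom and fill implicit hydrogens from standard valence (C 4, N 3, O 2, S 2, halogen 1):
  atom 1: O, bond orders sum to 2 (valence 2) → 0 H
  atom 2: C, bond orders sum to 3 (valence 4) → 1 H
  atom 3: C, bond orders sum to 4 (valence 4) → 0 H
  atom 4: N, bond orders sum to 2 (valence 3) → 1 H
  atom 5: C, bond orders sum to 3 (valence 4) → 1 H
  atom 6: C, bond orders sum to 3 (valence 4) → 1 H
  atom 7: C, bond orders sum to 3 (valence 4) → 1 H
Total hydrogens: 5.

5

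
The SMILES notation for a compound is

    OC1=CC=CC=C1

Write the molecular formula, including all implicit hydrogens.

Walk through each heavy atom and fill implicit hydrogens from standard valence (C 4, N 3, O 2, S 2, halogen 1):
  atom 1: O, bond orders sum to 1 (valence 2) → 1 H
  atom 2: C, bond orders sum to 4 (valence 4) → 0 H
  atom 3: C, bond orders sum to 3 (valence 4) → 1 H
  atom 4: C, bond orders sum to 3 (valence 4) → 1 H
  atom 5: C, bond orders sum to 3 (valence 4) → 1 H
  atom 6: C, bond orders sum to 3 (valence 4) → 1 H
  atom 7: C, bond orders sum to 3 (valence 4) → 1 H
Totals → C:6, H:6, O:1.

C6H6O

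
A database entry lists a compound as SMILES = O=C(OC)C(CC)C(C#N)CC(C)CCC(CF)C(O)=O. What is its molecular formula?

C15H24FNO4

Walk through each heavy atom and fill implicit hydrogens from standard valence (C 4, N 3, O 2, S 2, halogen 1):
  atom 1: O, bond orders sum to 2 (valence 2) → 0 H
  atom 2: C, bond orders sum to 4 (valence 4) → 0 H
  atom 3: O, bond orders sum to 2 (valence 2) → 0 H
  atom 4: C, bond orders sum to 1 (valence 4) → 3 H
  atom 5: C, bond orders sum to 3 (valence 4) → 1 H
  atom 6: C, bond orders sum to 2 (valence 4) → 2 H
  atom 7: C, bond orders sum to 1 (valence 4) → 3 H
  atom 8: C, bond orders sum to 3 (valence 4) → 1 H
  atom 9: C, bond orders sum to 4 (valence 4) → 0 H
  atom 10: N, bond orders sum to 3 (valence 3) → 0 H
  atom 11: C, bond orders sum to 2 (valence 4) → 2 H
  atom 12: C, bond orders sum to 3 (valence 4) → 1 H
  atom 13: C, bond orders sum to 1 (valence 4) → 3 H
  atom 14: C, bond orders sum to 2 (valence 4) → 2 H
  atom 15: C, bond orders sum to 2 (valence 4) → 2 H
  atom 16: C, bond orders sum to 3 (valence 4) → 1 H
  atom 17: C, bond orders sum to 2 (valence 4) → 2 H
  atom 18: F (halogen, monovalent) → 0 H
  atom 19: C, bond orders sum to 4 (valence 4) → 0 H
  atom 20: O, bond orders sum to 1 (valence 2) → 1 H
  atom 21: O, bond orders sum to 2 (valence 2) → 0 H
Totals → C:15, H:24, F:1, N:1, O:4.
In Hill order: C15H24FNO4.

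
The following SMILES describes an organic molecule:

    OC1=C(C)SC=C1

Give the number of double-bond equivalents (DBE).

3

Degree of unsaturation = (number of rings) + (number of π bonds).
Ring closures in the SMILES: 1.
π bonds: 2 double bonds (each 1 DoU) → 2 DoU from unsaturation.
Total DoU = 1 + 2 = 3.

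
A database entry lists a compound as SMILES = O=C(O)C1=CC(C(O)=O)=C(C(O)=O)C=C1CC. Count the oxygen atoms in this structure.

6

Scan the SMILES for O atoms (remember two-letter symbols like Cl and Br are single atoms).
Oxygen count: 6.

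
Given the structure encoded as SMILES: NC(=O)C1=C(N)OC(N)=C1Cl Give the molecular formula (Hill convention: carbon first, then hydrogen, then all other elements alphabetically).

C5H6ClN3O2

Walk through each heavy atom and fill implicit hydrogens from standard valence (C 4, N 3, O 2, S 2, halogen 1):
  atom 1: N, bond orders sum to 1 (valence 3) → 2 H
  atom 2: C, bond orders sum to 4 (valence 4) → 0 H
  atom 3: O, bond orders sum to 2 (valence 2) → 0 H
  atom 4: C, bond orders sum to 4 (valence 4) → 0 H
  atom 5: C, bond orders sum to 4 (valence 4) → 0 H
  atom 6: N, bond orders sum to 1 (valence 3) → 2 H
  atom 7: O, bond orders sum to 2 (valence 2) → 0 H
  atom 8: C, bond orders sum to 4 (valence 4) → 0 H
  atom 9: N, bond orders sum to 1 (valence 3) → 2 H
  atom 10: C, bond orders sum to 4 (valence 4) → 0 H
  atom 11: Cl (halogen, monovalent) → 0 H
Totals → C:5, H:6, Cl:1, N:3, O:2.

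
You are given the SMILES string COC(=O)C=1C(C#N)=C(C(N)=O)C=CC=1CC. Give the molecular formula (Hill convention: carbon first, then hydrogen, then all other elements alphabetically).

C12H12N2O3

Walk through each heavy atom and fill implicit hydrogens from standard valence (C 4, N 3, O 2, S 2, halogen 1):
  atom 1: C, bond orders sum to 1 (valence 4) → 3 H
  atom 2: O, bond orders sum to 2 (valence 2) → 0 H
  atom 3: C, bond orders sum to 4 (valence 4) → 0 H
  atom 4: O, bond orders sum to 2 (valence 2) → 0 H
  atom 5: C, bond orders sum to 4 (valence 4) → 0 H
  atom 6: C, bond orders sum to 4 (valence 4) → 0 H
  atom 7: C, bond orders sum to 4 (valence 4) → 0 H
  atom 8: N, bond orders sum to 3 (valence 3) → 0 H
  atom 9: C, bond orders sum to 4 (valence 4) → 0 H
  atom 10: C, bond orders sum to 4 (valence 4) → 0 H
  atom 11: N, bond orders sum to 1 (valence 3) → 2 H
  atom 12: O, bond orders sum to 2 (valence 2) → 0 H
  atom 13: C, bond orders sum to 3 (valence 4) → 1 H
  atom 14: C, bond orders sum to 3 (valence 4) → 1 H
  atom 15: C, bond orders sum to 4 (valence 4) → 0 H
  atom 16: C, bond orders sum to 2 (valence 4) → 2 H
  atom 17: C, bond orders sum to 1 (valence 4) → 3 H
Totals → C:12, H:12, N:2, O:3.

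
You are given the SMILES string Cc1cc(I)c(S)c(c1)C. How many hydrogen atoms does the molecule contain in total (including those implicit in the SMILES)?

Walk through each heavy atom and fill implicit hydrogens from standard valence (C 4, N 3, O 2, S 2, halogen 1); for lowercase aromatic atoms, an aromatic c carries 1 H when it has two neighbours and 0 H with three, and aromatic n carries 0 H:
  atom 1: C, bond orders sum to 1 (valence 4) → 3 H
  atom 2: aromatic c, 3 neighbours → 0 H
  atom 3: aromatic c, 2 neighbours → 1 H
  atom 4: aromatic c, 3 neighbours → 0 H
  atom 5: I (halogen, monovalent) → 0 H
  atom 6: aromatic c, 3 neighbours → 0 H
  atom 7: S, bond orders sum to 1 (valence 2) → 1 H
  atom 8: aromatic c, 3 neighbours → 0 H
  atom 9: aromatic c, 2 neighbours → 1 H
  atom 10: C, bond orders sum to 1 (valence 4) → 3 H
Total hydrogens: 9.

9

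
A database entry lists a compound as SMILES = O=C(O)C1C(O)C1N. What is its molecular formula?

C4H7NO3

Walk through each heavy atom and fill implicit hydrogens from standard valence (C 4, N 3, O 2, S 2, halogen 1):
  atom 1: O, bond orders sum to 2 (valence 2) → 0 H
  atom 2: C, bond orders sum to 4 (valence 4) → 0 H
  atom 3: O, bond orders sum to 1 (valence 2) → 1 H
  atom 4: C, bond orders sum to 3 (valence 4) → 1 H
  atom 5: C, bond orders sum to 3 (valence 4) → 1 H
  atom 6: O, bond orders sum to 1 (valence 2) → 1 H
  atom 7: C, bond orders sum to 3 (valence 4) → 1 H
  atom 8: N, bond orders sum to 1 (valence 3) → 2 H
Totals → C:4, H:7, N:1, O:3.
In Hill order: C4H7NO3.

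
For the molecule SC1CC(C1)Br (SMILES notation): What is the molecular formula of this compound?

Walk through each heavy atom and fill implicit hydrogens from standard valence (C 4, N 3, O 2, S 2, halogen 1):
  atom 1: S, bond orders sum to 1 (valence 2) → 1 H
  atom 2: C, bond orders sum to 3 (valence 4) → 1 H
  atom 3: C, bond orders sum to 2 (valence 4) → 2 H
  atom 4: C, bond orders sum to 3 (valence 4) → 1 H
  atom 5: C, bond orders sum to 2 (valence 4) → 2 H
  atom 6: Br (halogen, monovalent) → 0 H
Totals → C:4, H:7, Br:1, S:1.
In Hill order: C4H7BrS.

C4H7BrS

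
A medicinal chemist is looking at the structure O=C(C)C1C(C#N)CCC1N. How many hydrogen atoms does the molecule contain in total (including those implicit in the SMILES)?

12

Walk through each heavy atom and fill implicit hydrogens from standard valence (C 4, N 3, O 2, S 2, halogen 1):
  atom 1: O, bond orders sum to 2 (valence 2) → 0 H
  atom 2: C, bond orders sum to 4 (valence 4) → 0 H
  atom 3: C, bond orders sum to 1 (valence 4) → 3 H
  atom 4: C, bond orders sum to 3 (valence 4) → 1 H
  atom 5: C, bond orders sum to 3 (valence 4) → 1 H
  atom 6: C, bond orders sum to 4 (valence 4) → 0 H
  atom 7: N, bond orders sum to 3 (valence 3) → 0 H
  atom 8: C, bond orders sum to 2 (valence 4) → 2 H
  atom 9: C, bond orders sum to 2 (valence 4) → 2 H
  atom 10: C, bond orders sum to 3 (valence 4) → 1 H
  atom 11: N, bond orders sum to 1 (valence 3) → 2 H
Total hydrogens: 12.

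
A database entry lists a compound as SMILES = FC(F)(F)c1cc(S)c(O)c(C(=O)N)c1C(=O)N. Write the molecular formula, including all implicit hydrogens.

Walk through each heavy atom and fill implicit hydrogens from standard valence (C 4, N 3, O 2, S 2, halogen 1); for lowercase aromatic atoms, an aromatic c carries 1 H when it has two neighbours and 0 H with three, and aromatic n carries 0 H:
  atom 1: F (halogen, monovalent) → 0 H
  atom 2: C, bond orders sum to 4 (valence 4) → 0 H
  atom 3: F (halogen, monovalent) → 0 H
  atom 4: F (halogen, monovalent) → 0 H
  atom 5: aromatic c, 3 neighbours → 0 H
  atom 6: aromatic c, 2 neighbours → 1 H
  atom 7: aromatic c, 3 neighbours → 0 H
  atom 8: S, bond orders sum to 1 (valence 2) → 1 H
  atom 9: aromatic c, 3 neighbours → 0 H
  atom 10: O, bond orders sum to 1 (valence 2) → 1 H
  atom 11: aromatic c, 3 neighbours → 0 H
  atom 12: C, bond orders sum to 4 (valence 4) → 0 H
  atom 13: O, bond orders sum to 2 (valence 2) → 0 H
  atom 14: N, bond orders sum to 1 (valence 3) → 2 H
  atom 15: aromatic c, 3 neighbours → 0 H
  atom 16: C, bond orders sum to 4 (valence 4) → 0 H
  atom 17: O, bond orders sum to 2 (valence 2) → 0 H
  atom 18: N, bond orders sum to 1 (valence 3) → 2 H
Totals → C:9, H:7, F:3, N:2, O:3, S:1.

C9H7F3N2O3S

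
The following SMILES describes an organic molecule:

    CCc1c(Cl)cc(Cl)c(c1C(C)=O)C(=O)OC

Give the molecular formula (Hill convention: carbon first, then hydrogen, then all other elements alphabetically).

Walk through each heavy atom and fill implicit hydrogens from standard valence (C 4, N 3, O 2, S 2, halogen 1); for lowercase aromatic atoms, an aromatic c carries 1 H when it has two neighbours and 0 H with three, and aromatic n carries 0 H:
  atom 1: C, bond orders sum to 1 (valence 4) → 3 H
  atom 2: C, bond orders sum to 2 (valence 4) → 2 H
  atom 3: aromatic c, 3 neighbours → 0 H
  atom 4: aromatic c, 3 neighbours → 0 H
  atom 5: Cl (halogen, monovalent) → 0 H
  atom 6: aromatic c, 2 neighbours → 1 H
  atom 7: aromatic c, 3 neighbours → 0 H
  atom 8: Cl (halogen, monovalent) → 0 H
  atom 9: aromatic c, 3 neighbours → 0 H
  atom 10: aromatic c, 3 neighbours → 0 H
  atom 11: C, bond orders sum to 4 (valence 4) → 0 H
  atom 12: C, bond orders sum to 1 (valence 4) → 3 H
  atom 13: O, bond orders sum to 2 (valence 2) → 0 H
  atom 14: C, bond orders sum to 4 (valence 4) → 0 H
  atom 15: O, bond orders sum to 2 (valence 2) → 0 H
  atom 16: O, bond orders sum to 2 (valence 2) → 0 H
  atom 17: C, bond orders sum to 1 (valence 4) → 3 H
Totals → C:12, H:12, Cl:2, O:3.

C12H12Cl2O3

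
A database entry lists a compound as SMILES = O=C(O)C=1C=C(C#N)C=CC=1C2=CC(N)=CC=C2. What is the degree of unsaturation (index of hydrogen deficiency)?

11

Degree of unsaturation = (number of rings) + (number of π bonds).
Ring closures in the SMILES: 2.
π bonds: 7 double bonds (each 1 DoU), 1 triple bond (each 2 DoU) → 9 DoU from unsaturation.
Total DoU = 2 + 9 = 11.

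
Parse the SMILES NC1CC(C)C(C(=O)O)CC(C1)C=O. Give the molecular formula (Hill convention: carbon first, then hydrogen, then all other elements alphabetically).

Walk through each heavy atom and fill implicit hydrogens from standard valence (C 4, N 3, O 2, S 2, halogen 1):
  atom 1: N, bond orders sum to 1 (valence 3) → 2 H
  atom 2: C, bond orders sum to 3 (valence 4) → 1 H
  atom 3: C, bond orders sum to 2 (valence 4) → 2 H
  atom 4: C, bond orders sum to 3 (valence 4) → 1 H
  atom 5: C, bond orders sum to 1 (valence 4) → 3 H
  atom 6: C, bond orders sum to 3 (valence 4) → 1 H
  atom 7: C, bond orders sum to 4 (valence 4) → 0 H
  atom 8: O, bond orders sum to 2 (valence 2) → 0 H
  atom 9: O, bond orders sum to 1 (valence 2) → 1 H
  atom 10: C, bond orders sum to 2 (valence 4) → 2 H
  atom 11: C, bond orders sum to 3 (valence 4) → 1 H
  atom 12: C, bond orders sum to 2 (valence 4) → 2 H
  atom 13: C, bond orders sum to 3 (valence 4) → 1 H
  atom 14: O, bond orders sum to 2 (valence 2) → 0 H
Totals → C:10, H:17, N:1, O:3.

C10H17NO3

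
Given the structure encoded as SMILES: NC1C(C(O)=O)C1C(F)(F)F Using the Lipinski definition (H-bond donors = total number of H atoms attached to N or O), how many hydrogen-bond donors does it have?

3

Donors: find every N or O and count the H atoms it carries.
  atom 1 (N): bond orders sum to 1 → 2 H
  atom 5 (O): bond orders sum to 1 → 1 H
  atom 6 (O): bond orders sum to 2 → 0 H
Lipinski HBD = 3.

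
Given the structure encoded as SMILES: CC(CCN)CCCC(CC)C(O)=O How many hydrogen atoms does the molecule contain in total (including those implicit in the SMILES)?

23

Walk through each heavy atom and fill implicit hydrogens from standard valence (C 4, N 3, O 2, S 2, halogen 1):
  atom 1: C, bond orders sum to 1 (valence 4) → 3 H
  atom 2: C, bond orders sum to 3 (valence 4) → 1 H
  atom 3: C, bond orders sum to 2 (valence 4) → 2 H
  atom 4: C, bond orders sum to 2 (valence 4) → 2 H
  atom 5: N, bond orders sum to 1 (valence 3) → 2 H
  atom 6: C, bond orders sum to 2 (valence 4) → 2 H
  atom 7: C, bond orders sum to 2 (valence 4) → 2 H
  atom 8: C, bond orders sum to 2 (valence 4) → 2 H
  atom 9: C, bond orders sum to 3 (valence 4) → 1 H
  atom 10: C, bond orders sum to 2 (valence 4) → 2 H
  atom 11: C, bond orders sum to 1 (valence 4) → 3 H
  atom 12: C, bond orders sum to 4 (valence 4) → 0 H
  atom 13: O, bond orders sum to 1 (valence 2) → 1 H
  atom 14: O, bond orders sum to 2 (valence 2) → 0 H
Total hydrogens: 23.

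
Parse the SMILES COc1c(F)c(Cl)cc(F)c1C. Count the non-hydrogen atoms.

12

Every atom symbol written in the SMILES (organic subset) is one heavy atom; implicit H are not written.
Heavy atoms by element → C:8, Cl:1, F:2, O:1.
Total: 12.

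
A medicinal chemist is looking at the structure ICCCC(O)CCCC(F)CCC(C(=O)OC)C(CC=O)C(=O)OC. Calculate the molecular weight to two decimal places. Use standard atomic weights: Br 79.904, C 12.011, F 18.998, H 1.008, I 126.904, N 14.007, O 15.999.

First, the molecular formula is C18H30FIO6 (counting implicit H from valence).
  C: 18 × 12.011 = 216.198
  F: 1 × 18.998 = 18.998
  H: 30 × 1.008 = 30.240
  I: 1 × 126.904 = 126.904
  O: 6 × 15.999 = 95.994
Sum: 18×12.011 + 1×18.998 + 30×1.008 + 1×126.904 + 6×15.999 = 488.334 → 488.33 g/mol.

488.33 g/mol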